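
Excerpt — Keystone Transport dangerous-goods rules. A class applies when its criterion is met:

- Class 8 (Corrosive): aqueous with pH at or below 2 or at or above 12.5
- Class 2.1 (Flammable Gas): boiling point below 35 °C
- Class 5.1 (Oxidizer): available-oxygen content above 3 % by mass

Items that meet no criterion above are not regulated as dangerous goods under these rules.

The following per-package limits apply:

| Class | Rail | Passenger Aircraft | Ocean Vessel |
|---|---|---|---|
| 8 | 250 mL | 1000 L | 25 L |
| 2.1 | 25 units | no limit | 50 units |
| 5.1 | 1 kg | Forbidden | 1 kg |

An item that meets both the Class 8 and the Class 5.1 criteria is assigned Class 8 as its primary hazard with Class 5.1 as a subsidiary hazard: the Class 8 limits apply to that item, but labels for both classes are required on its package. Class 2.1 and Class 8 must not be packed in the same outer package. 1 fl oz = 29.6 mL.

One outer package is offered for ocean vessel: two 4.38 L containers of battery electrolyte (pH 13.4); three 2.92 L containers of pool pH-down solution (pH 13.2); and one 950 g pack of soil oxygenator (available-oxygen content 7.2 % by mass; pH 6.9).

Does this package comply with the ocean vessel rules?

The battery electrolyte has pH 13.4, which is ≥ 12.5, so it is Class 8 (Corrosive).
pH 13.2 meets the Class 8 criterion (Corrosive), so the pool pH-down solution is Class 8.
With available-oxygen content 7.2 % by mass (> 3 % by mass), the soil oxygenator falls in Class 5.1.
Total Class 8: (two 4.38 L containers = 8.76 L) + (three 2.92 L containers = 8.76 L) = 17.52 L.
That is within the Class 8 ocean vessel limit of 25 L.
Class 5.1 quantity: 950 g.
950 g is within the ocean vessel limit of 1 kg for Class 5.1.
The segregation rule (Class 2.1 with Class 8) does not apply to Class 8 with Class 5.1.
Every hazard class is within its ocean vessel limit and no segregation rule is violated.

Yes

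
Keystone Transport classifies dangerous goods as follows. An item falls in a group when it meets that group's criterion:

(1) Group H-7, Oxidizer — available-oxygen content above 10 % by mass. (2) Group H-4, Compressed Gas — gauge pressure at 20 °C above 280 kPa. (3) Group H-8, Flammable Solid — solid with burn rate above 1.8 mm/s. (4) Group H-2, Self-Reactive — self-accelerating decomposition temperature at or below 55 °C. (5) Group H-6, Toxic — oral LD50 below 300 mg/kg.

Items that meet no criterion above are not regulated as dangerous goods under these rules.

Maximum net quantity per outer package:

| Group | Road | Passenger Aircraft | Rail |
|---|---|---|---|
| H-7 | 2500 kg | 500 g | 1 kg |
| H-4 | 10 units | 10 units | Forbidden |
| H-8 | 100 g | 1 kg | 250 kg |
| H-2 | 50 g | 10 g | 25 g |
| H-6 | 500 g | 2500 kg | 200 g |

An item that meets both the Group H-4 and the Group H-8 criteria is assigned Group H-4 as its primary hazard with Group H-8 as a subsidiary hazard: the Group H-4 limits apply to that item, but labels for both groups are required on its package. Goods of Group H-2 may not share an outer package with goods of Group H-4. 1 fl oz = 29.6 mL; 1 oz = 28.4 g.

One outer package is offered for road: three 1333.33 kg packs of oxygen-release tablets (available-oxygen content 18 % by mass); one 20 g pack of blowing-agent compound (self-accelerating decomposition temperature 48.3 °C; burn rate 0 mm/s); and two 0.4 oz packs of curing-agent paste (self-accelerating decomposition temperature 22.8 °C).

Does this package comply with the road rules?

No

Available-oxygen content 18 % by mass meets the Group H-7 criterion (Oxidizer), so the oxygen-release tablets are Group H-7.
Blowing-agent compound: self-accelerating decomposition temperature 48.3 °C ≤ 55 °C → Group H-2 (Self-Reactive).
Curing-agent paste: self-accelerating decomposition temperature 22.8 °C ≤ 55 °C → Group H-2 (Self-Reactive).
Total Group H-2: 20 g + (two 0.4 oz packs = 22.72 g) = 42.72 g.
42.72 g is within the road limit of 50 g for Group H-2.
Group H-7 quantity: three 1333.33 kg packs = 3999.99 kg.
That exceeds the Group H-7 road limit of 2500 kg.
The segregation rule (Group H-2 with Group H-4) does not apply to Group H-2 with Group H-7.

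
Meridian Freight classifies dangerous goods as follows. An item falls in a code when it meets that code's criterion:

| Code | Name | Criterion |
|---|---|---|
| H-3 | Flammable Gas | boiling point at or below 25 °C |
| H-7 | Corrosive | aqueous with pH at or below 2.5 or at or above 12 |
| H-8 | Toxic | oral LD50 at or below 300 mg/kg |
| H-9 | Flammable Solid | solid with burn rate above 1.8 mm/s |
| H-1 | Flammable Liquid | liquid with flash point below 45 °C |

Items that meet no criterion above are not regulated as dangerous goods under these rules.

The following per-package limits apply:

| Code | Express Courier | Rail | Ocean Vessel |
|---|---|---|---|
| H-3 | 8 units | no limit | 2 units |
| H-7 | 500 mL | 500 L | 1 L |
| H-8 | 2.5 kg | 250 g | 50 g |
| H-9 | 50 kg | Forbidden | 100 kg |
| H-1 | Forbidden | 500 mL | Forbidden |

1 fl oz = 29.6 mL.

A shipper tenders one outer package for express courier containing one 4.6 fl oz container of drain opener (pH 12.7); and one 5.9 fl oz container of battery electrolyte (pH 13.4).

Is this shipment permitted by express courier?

pH 12.7 meets the Code H-7 criterion (Corrosive), so the drain opener is Code H-7.
The battery electrolyte has pH 13.4, which is ≥ 12, so it is Code H-7 (Corrosive).
Code H-7 net quantity: (one 4.6 fl oz container = 136.16 mL) + (one 5.9 fl oz container = 174.64 mL) = 310.8 mL.
That is within the Code H-7 express courier limit of 500 mL.

Yes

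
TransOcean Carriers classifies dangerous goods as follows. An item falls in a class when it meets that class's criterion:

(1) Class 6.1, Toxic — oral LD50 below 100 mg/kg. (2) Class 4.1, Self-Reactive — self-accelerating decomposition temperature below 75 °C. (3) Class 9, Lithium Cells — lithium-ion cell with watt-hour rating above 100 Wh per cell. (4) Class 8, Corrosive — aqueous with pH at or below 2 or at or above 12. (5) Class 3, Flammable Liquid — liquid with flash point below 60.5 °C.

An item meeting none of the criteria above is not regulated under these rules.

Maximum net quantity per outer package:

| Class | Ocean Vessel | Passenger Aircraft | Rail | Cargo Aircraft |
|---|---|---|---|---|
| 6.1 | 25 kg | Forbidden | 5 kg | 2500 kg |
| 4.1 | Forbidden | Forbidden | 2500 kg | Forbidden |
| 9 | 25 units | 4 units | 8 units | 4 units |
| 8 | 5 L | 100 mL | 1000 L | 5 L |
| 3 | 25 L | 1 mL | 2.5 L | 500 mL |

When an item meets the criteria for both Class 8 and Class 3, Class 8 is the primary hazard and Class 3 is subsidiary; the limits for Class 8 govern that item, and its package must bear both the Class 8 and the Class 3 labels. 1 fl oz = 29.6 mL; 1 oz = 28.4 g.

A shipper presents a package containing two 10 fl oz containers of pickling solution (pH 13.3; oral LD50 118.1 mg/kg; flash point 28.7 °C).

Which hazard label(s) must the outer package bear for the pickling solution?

Pickling solution: pH 13.3 ≥ 12 → Class 8 (Corrosive).
With flash point 28.7 °C (< 60.5 °C), the pickling solution falls in Class 3.
By the precedence rule Class 8 is primary and Class 3 is subsidiary, and that rule requires both labels on the package.

Class 3 and 8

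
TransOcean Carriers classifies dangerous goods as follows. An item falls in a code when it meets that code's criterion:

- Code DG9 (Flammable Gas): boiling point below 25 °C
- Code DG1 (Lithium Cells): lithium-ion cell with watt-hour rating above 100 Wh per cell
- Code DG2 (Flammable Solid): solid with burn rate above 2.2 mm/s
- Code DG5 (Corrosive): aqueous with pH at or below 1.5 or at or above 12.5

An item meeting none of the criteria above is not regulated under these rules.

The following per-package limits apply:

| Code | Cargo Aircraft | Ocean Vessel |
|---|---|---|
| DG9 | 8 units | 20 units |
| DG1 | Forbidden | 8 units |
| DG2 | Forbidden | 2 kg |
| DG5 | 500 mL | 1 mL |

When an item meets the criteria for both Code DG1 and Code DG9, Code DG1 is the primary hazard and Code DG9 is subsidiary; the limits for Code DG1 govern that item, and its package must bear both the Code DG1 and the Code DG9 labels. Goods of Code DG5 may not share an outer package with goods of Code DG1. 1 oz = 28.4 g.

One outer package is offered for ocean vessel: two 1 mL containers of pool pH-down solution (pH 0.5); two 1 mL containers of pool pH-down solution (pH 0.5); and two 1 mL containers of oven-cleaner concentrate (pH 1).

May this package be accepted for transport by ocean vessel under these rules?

No

With pH 0.5 (≤ 1.5), the pool pH-down solution falls in Code DG5.
The pool pH-down solution has pH 0.5, which is ≤ 1.5, so it is Code DG5 (Corrosive).
pH 1 meets the Code DG5 criterion (Corrosive), so the oven-cleaner concentrate is Code DG5.
Code DG5 net quantity: (two 1 mL containers = 2 mL) + (two 1 mL containers = 2 mL) + (two 1 mL containers = 2 mL) = 6 mL.
6 mL > 1 mL (ocean vessel limit, Code DG5) — over the limit.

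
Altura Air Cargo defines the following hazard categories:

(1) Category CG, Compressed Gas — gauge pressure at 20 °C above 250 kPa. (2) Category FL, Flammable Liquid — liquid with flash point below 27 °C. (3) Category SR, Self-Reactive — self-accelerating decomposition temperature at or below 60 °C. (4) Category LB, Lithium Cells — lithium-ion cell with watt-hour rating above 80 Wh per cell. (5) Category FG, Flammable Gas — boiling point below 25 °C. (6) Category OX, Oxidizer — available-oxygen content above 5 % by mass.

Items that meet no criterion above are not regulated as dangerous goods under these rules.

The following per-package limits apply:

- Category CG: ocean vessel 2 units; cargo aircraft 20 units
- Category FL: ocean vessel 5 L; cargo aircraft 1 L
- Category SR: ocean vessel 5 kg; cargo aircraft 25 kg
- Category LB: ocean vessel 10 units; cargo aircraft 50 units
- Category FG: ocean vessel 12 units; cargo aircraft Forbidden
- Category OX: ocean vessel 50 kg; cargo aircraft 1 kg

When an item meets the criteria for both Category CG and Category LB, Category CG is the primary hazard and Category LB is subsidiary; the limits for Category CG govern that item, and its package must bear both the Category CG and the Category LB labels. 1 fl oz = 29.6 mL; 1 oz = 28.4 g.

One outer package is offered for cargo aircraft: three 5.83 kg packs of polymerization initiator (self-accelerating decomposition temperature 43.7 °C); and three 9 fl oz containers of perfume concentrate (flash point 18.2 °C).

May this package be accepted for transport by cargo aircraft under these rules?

Yes

Self-accelerating decomposition temperature 43.7 °C meets the Category SR criterion (Self-Reactive), so the polymerization initiator is Category SR.
With flash point 18.2 °C (< 27 °C), the perfume concentrate falls in Category FL.
Category SR quantity: three 5.83 kg packs = 17.49 kg.
That is within the Category SR cargo aircraft limit of 25 kg.
Category FL quantity: three 9 fl oz containers = 799.2 mL.
That is within the Category FL cargo aircraft limit of 1 L.
Every hazard category is within its cargo aircraft limit and no segregation rule is violated.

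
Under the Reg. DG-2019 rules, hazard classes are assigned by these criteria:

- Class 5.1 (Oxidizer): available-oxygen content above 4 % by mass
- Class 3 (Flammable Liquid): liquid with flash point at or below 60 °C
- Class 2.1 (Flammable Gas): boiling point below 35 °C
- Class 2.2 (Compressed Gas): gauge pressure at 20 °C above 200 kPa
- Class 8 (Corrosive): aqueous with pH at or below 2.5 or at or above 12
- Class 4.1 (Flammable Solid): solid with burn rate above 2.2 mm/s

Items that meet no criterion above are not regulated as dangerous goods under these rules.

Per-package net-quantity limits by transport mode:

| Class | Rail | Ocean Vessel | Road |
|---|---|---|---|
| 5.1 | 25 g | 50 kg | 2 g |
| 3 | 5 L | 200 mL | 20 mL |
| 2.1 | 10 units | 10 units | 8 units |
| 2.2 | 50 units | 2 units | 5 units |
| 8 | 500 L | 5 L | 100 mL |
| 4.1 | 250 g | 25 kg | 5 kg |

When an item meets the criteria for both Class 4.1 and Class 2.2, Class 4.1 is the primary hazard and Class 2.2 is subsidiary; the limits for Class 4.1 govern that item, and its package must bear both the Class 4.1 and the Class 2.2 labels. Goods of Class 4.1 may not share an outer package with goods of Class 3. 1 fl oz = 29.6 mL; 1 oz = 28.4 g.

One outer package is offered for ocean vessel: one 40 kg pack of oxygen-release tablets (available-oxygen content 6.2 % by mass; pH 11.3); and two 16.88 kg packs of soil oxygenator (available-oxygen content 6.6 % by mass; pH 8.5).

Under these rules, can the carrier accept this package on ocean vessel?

No

The oxygen-release tablets have available-oxygen content 6.2 % by mass, which is > 4 % by mass, so they are Class 5.1 (Oxidizer).
The soil oxygenator has available-oxygen content 6.6 % by mass, which is > 4 % by mass, so it is Class 5.1 (Oxidizer).
Total Class 5.1: 40 kg + (two 16.88 kg packs = 33.76 kg) = 73.76 kg.
73.76 kg exceeds the ocean vessel limit of 50 kg for Class 5.1.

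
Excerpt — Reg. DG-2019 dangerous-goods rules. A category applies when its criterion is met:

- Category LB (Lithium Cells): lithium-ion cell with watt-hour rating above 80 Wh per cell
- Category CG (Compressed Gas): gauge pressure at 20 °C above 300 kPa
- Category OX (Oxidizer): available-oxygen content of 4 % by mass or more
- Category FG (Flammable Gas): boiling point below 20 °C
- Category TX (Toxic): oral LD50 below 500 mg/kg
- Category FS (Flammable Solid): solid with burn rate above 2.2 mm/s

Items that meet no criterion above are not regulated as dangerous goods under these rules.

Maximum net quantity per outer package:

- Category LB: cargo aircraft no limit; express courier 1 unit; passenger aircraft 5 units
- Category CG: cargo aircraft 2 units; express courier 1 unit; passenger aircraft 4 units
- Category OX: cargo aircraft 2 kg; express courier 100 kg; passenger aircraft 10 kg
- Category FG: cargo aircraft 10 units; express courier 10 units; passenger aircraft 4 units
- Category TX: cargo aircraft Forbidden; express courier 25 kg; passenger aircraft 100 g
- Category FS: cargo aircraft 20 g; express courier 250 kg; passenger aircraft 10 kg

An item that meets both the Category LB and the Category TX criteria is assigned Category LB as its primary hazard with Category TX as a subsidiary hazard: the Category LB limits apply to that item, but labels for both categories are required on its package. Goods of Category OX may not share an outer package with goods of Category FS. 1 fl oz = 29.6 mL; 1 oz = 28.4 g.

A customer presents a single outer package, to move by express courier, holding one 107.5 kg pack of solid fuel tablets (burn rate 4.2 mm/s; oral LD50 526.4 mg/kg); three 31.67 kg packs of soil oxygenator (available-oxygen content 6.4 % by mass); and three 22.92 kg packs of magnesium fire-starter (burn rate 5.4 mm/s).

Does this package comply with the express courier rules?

No

Burn rate 4.2 mm/s meets the Category FS criterion (Flammable Solid), so the solid fuel tablets are Category FS.
Available-oxygen content 6.4 % by mass meets the Category OX criterion (Oxidizer), so the soil oxygenator is Category OX.
Magnesium fire-starter: burn rate 5.4 mm/s > 2.2 mm/s → Category FS (Flammable Solid).
Category OX quantity: three 31.67 kg packs = 95.01 kg.
That is within the Category OX express courier limit of 100 kg.
Total Category FS: 107.5 kg + (three 22.92 kg packs = 68.76 kg) = 176.26 kg.
176.26 kg ≤ 250 kg (express courier limit, Category FS) — within limit.
Category OX and Category FS may not share an outer package.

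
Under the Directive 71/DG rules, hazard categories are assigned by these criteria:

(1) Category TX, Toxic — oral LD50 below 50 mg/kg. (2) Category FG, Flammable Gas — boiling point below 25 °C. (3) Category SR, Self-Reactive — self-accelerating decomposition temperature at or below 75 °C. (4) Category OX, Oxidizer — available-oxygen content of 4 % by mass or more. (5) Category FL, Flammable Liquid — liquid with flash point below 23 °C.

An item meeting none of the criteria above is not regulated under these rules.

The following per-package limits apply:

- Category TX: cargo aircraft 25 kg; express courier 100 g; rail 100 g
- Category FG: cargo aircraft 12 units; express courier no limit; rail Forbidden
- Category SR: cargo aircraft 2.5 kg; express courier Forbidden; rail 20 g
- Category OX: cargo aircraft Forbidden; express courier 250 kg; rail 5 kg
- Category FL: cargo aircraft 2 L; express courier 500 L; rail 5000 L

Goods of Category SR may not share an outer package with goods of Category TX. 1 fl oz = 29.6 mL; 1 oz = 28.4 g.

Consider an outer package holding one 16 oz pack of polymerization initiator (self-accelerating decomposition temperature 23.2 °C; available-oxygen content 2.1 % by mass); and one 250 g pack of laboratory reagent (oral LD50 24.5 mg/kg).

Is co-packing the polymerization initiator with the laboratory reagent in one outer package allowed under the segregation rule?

With self-accelerating decomposition temperature 23.2 °C (≤ 75 °C), the polymerization initiator falls in Category SR.
With oral LD50 24.5 mg/kg (< 50 mg/kg), the laboratory reagent falls in Category TX.
Category SR and Category TX may not share an outer package.

No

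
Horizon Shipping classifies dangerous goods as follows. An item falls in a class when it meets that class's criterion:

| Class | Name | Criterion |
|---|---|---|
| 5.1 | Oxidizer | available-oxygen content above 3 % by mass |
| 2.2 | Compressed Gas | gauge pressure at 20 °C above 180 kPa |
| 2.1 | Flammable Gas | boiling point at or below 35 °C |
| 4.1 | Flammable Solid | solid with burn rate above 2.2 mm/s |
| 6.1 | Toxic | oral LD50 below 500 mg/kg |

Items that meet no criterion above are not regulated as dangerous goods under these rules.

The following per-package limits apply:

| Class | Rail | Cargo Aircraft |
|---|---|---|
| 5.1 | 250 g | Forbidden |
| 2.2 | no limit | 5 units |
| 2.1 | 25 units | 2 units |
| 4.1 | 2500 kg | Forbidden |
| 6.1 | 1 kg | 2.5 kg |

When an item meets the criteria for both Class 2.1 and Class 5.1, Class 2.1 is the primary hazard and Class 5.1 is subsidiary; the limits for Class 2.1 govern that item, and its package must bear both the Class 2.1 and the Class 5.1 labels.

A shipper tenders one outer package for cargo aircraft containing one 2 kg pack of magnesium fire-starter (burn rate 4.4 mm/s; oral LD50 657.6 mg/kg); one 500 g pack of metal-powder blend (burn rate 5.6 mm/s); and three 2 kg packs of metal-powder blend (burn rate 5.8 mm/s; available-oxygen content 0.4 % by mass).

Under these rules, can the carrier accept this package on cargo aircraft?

No

The magnesium fire-starter has burn rate 4.4 mm/s, which is > 2.2 mm/s, so it is Class 4.1 (Flammable Solid).
Metal-powder blend: burn rate 5.6 mm/s > 2.2 mm/s → Class 4.1 (Flammable Solid).
With burn rate 5.8 mm/s (> 2.2 mm/s), the metal-powder blend falls in Class 4.1.
Class 4.1 net quantity: 2 kg + 500 g + (three 2 kg packs = 6 kg) = 8.5 kg.
Class 4.1 is Forbidden by cargo aircraft.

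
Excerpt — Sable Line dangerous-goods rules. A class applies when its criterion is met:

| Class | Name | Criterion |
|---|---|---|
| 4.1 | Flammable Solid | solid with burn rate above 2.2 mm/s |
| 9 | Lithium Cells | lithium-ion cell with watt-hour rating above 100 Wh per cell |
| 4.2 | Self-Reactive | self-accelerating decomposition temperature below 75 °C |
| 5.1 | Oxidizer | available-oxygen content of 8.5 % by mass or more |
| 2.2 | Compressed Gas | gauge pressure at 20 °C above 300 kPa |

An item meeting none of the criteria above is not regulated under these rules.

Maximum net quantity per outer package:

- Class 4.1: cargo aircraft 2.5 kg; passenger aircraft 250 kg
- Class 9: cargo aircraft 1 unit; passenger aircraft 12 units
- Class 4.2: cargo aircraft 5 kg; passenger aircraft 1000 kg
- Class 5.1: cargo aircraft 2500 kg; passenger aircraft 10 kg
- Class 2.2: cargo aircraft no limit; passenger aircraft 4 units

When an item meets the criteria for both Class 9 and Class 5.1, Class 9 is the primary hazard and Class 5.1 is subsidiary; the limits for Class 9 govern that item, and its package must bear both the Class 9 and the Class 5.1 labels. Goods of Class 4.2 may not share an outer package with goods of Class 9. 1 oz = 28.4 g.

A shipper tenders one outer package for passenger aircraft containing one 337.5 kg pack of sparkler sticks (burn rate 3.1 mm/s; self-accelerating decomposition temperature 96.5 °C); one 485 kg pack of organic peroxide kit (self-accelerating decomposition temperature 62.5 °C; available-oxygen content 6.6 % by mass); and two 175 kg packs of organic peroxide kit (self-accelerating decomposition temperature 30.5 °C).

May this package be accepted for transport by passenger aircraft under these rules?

No

With burn rate 3.1 mm/s (> 2.2 mm/s), the sparkler sticks fall in Class 4.1.
Self-accelerating decomposition temperature 62.5 °C meets the Class 4.2 criterion (Self-Reactive), so the organic peroxide kit is Class 4.2.
Organic peroxide kit: self-accelerating decomposition temperature 30.5 °C < 75 °C → Class 4.2 (Self-Reactive).
Class 4.2 net quantity: 485 kg + (two 175 kg packs = 350 kg) = 835 kg.
That is within the Class 4.2 passenger aircraft limit of 1000 kg.
Class 4.1 quantity: 337.5 kg.
337.5 kg > 250 kg (passenger aircraft limit, Class 4.1) — over the limit.
The segregation rule (Class 4.2 with Class 9) does not apply to Class 4.2 with Class 4.1.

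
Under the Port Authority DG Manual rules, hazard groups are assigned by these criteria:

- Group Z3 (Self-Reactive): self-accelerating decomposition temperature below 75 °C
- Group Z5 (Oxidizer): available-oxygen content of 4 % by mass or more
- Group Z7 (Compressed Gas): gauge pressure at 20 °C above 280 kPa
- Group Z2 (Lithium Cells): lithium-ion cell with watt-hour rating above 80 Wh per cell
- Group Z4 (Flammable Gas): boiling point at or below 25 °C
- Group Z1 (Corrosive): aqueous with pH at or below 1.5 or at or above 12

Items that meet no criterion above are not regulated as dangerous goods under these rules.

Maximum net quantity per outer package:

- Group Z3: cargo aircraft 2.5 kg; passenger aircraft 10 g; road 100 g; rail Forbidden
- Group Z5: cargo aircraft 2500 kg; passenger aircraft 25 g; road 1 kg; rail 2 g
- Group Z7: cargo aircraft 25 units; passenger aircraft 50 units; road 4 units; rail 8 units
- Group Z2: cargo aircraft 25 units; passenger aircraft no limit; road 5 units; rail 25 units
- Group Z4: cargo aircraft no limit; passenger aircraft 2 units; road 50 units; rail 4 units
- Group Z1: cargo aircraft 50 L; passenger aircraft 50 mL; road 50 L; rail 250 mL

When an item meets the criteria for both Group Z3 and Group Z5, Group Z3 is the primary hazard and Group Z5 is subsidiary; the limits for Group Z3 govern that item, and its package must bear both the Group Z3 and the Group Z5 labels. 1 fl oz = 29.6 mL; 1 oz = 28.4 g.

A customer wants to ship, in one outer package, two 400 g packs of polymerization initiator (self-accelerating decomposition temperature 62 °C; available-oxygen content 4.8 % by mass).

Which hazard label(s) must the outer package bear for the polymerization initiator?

Self-accelerating decomposition temperature 62 °C meets the Group Z3 criterion (Self-Reactive), so the polymerization initiator is Group Z3.
With available-oxygen content 4.8 % by mass (≥ 4 % by mass), the polymerization initiator falls in Group Z5.
By the precedence rule Group Z3 is primary and Group Z5 is subsidiary, and that rule requires both labels on the package.

Group Z3 and Z5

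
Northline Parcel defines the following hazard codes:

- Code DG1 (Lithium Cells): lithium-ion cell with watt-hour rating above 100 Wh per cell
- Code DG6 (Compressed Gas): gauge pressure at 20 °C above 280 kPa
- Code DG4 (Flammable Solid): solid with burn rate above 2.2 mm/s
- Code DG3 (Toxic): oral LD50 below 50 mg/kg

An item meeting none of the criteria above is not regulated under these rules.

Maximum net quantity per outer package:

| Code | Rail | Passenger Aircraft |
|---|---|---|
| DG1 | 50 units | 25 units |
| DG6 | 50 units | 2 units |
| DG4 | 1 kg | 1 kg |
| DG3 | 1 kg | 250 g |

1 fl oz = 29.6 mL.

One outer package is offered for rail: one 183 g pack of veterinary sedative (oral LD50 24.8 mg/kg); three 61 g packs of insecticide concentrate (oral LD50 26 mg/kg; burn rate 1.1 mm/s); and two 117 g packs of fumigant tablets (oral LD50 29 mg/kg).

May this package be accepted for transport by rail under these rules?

The veterinary sedative has oral LD50 24.8 mg/kg, which is < 50 mg/kg, so it is Code DG3 (Toxic).
Oral LD50 26 mg/kg meets the Code DG3 criterion (Toxic), so the insecticide concentrate is Code DG3.
Oral LD50 29 mg/kg meets the Code DG3 criterion (Toxic), so the fumigant tablets are Code DG3.
Total Code DG3: 183 g + (three 61 g packs = 183 g) + (two 117 g packs = 234 g) = 600 g.
That is within the Code DG3 rail limit of 1 kg.

Yes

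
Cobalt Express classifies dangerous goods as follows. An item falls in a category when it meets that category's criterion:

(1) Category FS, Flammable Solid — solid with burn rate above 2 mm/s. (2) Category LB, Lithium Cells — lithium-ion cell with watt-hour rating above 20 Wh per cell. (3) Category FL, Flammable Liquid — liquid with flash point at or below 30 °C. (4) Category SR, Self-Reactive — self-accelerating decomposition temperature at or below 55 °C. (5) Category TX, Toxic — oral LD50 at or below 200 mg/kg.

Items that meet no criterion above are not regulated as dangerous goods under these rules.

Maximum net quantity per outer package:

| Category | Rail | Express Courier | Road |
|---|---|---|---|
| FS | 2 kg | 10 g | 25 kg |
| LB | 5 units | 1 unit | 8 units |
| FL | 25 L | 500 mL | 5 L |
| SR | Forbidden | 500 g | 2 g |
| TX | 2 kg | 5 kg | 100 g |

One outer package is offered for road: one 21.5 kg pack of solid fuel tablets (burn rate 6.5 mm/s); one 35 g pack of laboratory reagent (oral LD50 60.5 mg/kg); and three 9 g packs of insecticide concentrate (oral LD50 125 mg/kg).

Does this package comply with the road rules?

Yes

The solid fuel tablets have burn rate 6.5 mm/s, which is > 2 mm/s, so they are Category FS (Flammable Solid).
Laboratory reagent: oral LD50 60.5 mg/kg ≤ 200 mg/kg → Category TX (Toxic).
Oral LD50 125 mg/kg meets the Category TX criterion (Toxic), so the insecticide concentrate is Category TX.
Total Category TX: 35 g + (three 9 g packs = 27 g) = 62 g.
That is within the Category TX road limit of 100 g.
Category FS quantity: 21.5 kg.
That is within the Category FS road limit of 25 kg.
Every hazard category is within its road limit and no segregation rule is violated.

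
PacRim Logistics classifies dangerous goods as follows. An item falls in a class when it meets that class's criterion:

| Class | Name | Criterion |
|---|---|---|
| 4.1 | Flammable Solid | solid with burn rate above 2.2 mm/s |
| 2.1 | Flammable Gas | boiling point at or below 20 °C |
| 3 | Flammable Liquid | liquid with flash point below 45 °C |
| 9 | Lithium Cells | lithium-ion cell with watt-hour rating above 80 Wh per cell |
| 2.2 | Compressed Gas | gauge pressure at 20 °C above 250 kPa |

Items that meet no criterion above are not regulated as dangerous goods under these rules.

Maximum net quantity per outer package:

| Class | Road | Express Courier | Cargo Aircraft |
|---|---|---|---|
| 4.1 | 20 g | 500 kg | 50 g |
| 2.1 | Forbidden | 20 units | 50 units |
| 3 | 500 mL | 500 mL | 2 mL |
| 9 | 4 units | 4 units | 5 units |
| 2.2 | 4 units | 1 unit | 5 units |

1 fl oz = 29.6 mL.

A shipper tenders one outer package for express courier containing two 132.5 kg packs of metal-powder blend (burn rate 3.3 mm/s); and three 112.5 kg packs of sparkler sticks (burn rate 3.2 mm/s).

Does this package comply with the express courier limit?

Metal-powder blend: burn rate 3.3 mm/s > 2.2 mm/s → Class 4.1 (Flammable Solid).
With burn rate 3.2 mm/s (> 2.2 mm/s), the sparkler sticks fall in Class 4.1.
Class 4.1 net quantity: (two 132.5 kg packs = 265 kg) + (three 112.5 kg packs = 337.5 kg) = 602.5 kg.
That exceeds the Class 4.1 express courier limit of 500 kg.

No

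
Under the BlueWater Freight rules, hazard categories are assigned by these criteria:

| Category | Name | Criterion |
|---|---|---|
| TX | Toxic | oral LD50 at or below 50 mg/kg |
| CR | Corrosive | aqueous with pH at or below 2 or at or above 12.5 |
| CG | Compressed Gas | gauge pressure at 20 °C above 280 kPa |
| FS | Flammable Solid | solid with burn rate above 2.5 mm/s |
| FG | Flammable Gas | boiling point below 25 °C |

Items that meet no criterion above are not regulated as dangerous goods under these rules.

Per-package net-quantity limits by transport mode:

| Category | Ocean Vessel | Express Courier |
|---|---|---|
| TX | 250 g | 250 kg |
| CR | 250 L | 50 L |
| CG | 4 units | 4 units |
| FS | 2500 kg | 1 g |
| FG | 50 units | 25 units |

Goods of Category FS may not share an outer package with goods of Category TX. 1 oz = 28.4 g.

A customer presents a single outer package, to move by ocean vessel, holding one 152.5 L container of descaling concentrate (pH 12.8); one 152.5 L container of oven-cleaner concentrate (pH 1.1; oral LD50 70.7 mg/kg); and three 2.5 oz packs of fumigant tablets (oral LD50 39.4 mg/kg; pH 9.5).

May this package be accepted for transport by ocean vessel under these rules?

No

pH 12.8 meets the Category CR criterion (Corrosive), so the descaling concentrate is Category CR.
Oven-cleaner concentrate: pH 1.1 ≤ 2 → Category CR (Corrosive).
Fumigant tablets: oral LD50 39.4 mg/kg ≤ 50 mg/kg → Category TX (Toxic).
Total Category CR: 152.5 L + 152.5 L = 305 L.
305 L > 250 L (ocean vessel limit, Category CR) — over the limit.
Category TX quantity: three 2.5 oz packs = 213 g.
213 g is within the ocean vessel limit of 250 g for Category TX.
The segregation rule (Category FS with Category TX) does not apply to Category CR with Category TX.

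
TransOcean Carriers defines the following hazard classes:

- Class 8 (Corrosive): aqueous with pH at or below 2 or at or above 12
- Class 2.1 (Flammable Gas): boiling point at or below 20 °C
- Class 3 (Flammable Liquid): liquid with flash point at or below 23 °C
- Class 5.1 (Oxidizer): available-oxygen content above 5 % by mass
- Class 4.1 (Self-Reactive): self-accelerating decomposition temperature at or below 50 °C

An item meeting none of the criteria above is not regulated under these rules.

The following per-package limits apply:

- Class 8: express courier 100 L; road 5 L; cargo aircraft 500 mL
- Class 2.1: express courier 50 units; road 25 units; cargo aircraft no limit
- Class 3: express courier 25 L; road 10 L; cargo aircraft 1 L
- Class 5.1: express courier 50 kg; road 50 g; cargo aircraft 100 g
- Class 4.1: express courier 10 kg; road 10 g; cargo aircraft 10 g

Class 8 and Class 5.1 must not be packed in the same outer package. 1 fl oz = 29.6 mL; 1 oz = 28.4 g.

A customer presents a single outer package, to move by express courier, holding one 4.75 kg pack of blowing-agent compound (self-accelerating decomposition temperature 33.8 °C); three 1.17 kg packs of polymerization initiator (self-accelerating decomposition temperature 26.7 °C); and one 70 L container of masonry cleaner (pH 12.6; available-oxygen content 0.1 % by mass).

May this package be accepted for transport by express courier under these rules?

Self-accelerating decomposition temperature 33.8 °C meets the Class 4.1 criterion (Self-Reactive), so the blowing-agent compound is Class 4.1.
Self-accelerating decomposition temperature 26.7 °C meets the Class 4.1 criterion (Self-Reactive), so the polymerization initiator is Class 4.1.
Masonry cleaner: pH 12.6 ≥ 12 → Class 8 (Corrosive).
Total Class 4.1: 4.75 kg + (three 1.17 kg packs = 3.51 kg) = 8.26 kg.
That is within the Class 4.1 express courier limit of 10 kg.
Class 8 quantity: 70 L.
70 L is within the express courier limit of 100 L for Class 8.
The segregation rule (Class 8 with Class 5.1) does not apply to Class 4.1 with Class 8.
Every hazard class is within its express courier limit and no segregation rule is violated.

Yes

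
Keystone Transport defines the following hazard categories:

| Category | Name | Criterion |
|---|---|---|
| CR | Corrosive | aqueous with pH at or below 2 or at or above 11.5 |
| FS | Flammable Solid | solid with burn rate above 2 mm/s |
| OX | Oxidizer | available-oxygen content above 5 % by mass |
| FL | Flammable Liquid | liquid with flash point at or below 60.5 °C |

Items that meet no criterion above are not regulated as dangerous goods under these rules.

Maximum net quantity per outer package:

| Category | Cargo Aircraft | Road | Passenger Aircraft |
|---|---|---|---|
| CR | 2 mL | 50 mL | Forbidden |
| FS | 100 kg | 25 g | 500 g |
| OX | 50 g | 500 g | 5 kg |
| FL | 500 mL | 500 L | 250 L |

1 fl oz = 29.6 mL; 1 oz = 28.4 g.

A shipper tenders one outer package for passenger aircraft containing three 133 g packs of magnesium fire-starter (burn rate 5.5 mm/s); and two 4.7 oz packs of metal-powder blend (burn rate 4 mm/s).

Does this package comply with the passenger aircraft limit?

The magnesium fire-starter has burn rate 5.5 mm/s, which is > 2 mm/s, so it is Category FS (Flammable Solid).
Metal-powder blend: burn rate 4 mm/s > 2 mm/s → Category FS (Flammable Solid).
Total Category FS: (three 133 g packs = 399 g) + (two 4.7 oz packs = 266.96 g) = 665.96 g.
665.96 g > 500 g (passenger aircraft limit, Category FS) — over the limit.

No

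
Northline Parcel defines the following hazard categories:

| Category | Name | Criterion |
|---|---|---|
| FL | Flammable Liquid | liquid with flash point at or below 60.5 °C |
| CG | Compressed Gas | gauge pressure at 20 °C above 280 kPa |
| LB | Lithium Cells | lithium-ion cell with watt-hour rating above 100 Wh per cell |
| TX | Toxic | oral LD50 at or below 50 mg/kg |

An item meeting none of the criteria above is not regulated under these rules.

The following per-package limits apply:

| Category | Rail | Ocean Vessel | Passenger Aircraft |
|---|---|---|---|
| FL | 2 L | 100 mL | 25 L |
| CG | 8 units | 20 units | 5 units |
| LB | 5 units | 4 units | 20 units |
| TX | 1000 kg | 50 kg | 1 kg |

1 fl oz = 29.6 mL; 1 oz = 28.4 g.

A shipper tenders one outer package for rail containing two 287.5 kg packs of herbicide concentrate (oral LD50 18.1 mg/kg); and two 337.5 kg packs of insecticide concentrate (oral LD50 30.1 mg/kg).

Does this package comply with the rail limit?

No

Oral LD50 18.1 mg/kg meets the Category TX criterion (Toxic), so the herbicide concentrate is Category TX.
Oral LD50 30.1 mg/kg meets the Category TX criterion (Toxic), so the insecticide concentrate is Category TX.
Total Category TX: (two 287.5 kg packs = 575 kg) + (two 337.5 kg packs = 675 kg) = 1250 kg.
1250 kg > 1000 kg (rail limit, Category TX) — over the limit.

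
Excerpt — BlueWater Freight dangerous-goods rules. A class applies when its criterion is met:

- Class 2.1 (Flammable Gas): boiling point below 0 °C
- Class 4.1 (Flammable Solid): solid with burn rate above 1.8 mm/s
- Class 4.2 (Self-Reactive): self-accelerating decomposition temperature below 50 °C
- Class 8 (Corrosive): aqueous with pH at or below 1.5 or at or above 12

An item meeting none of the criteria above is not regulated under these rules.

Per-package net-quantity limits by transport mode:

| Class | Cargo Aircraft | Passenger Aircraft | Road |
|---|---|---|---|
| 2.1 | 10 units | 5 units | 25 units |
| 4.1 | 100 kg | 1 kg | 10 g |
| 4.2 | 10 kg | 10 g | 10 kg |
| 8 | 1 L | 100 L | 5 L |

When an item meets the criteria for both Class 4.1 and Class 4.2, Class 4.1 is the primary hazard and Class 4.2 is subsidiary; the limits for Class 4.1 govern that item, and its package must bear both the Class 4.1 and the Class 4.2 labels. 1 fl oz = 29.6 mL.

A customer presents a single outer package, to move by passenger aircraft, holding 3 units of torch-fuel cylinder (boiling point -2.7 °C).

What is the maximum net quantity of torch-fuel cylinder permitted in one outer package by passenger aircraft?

Torch-fuel cylinder: boiling point -2.7 °C < 0 °C → Class 2.1 (Flammable Gas).
The passenger aircraft limit for Class 2.1 is 5 units.

5 units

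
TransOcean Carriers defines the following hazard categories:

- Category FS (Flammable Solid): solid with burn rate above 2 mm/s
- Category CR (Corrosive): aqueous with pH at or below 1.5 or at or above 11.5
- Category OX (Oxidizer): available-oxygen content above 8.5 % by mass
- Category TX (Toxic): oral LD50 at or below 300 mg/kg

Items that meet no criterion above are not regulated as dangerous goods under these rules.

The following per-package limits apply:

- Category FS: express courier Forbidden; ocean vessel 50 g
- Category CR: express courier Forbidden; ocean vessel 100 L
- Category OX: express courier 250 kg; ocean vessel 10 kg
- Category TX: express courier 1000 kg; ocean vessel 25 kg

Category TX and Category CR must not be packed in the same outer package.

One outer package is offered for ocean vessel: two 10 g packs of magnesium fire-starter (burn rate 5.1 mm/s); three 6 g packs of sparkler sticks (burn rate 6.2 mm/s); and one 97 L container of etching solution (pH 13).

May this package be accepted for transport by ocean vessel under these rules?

With burn rate 5.1 mm/s (> 2 mm/s), the magnesium fire-starter falls in Category FS.
Sparkler sticks: burn rate 6.2 mm/s > 2 mm/s → Category FS (Flammable Solid).
With pH 13 (≥ 11.5), the etching solution falls in Category CR.
Total Category FS: (two 10 g packs = 20 g) + (three 6 g packs = 18 g) = 38 g.
That is within the Category FS ocean vessel limit of 50 g.
Category CR quantity: 97 L.
97 L is within the ocean vessel limit of 100 L for Category CR.
The segregation rule (Category TX with Category CR) does not apply to Category FS with Category CR.
Every hazard category is within its ocean vessel limit and no segregation rule is violated.

Yes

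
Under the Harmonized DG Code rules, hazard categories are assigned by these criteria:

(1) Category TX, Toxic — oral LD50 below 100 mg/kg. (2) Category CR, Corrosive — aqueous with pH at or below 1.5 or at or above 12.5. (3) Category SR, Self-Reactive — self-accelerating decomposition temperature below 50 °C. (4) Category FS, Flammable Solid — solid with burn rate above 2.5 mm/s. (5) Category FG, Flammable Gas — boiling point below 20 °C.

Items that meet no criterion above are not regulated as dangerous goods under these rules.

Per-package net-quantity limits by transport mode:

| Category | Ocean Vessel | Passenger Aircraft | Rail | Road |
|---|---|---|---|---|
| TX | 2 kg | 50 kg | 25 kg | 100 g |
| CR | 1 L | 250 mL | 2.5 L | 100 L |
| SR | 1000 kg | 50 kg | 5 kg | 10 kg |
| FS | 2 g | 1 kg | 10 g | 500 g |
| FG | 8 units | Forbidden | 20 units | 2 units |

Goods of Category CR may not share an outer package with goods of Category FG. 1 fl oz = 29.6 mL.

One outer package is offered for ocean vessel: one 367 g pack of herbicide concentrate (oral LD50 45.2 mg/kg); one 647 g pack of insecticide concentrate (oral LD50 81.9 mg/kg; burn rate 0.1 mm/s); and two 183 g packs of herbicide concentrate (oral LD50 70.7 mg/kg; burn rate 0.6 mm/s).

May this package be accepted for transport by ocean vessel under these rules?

Yes

Oral LD50 45.2 mg/kg meets the Category TX criterion (Toxic), so the herbicide concentrate is Category TX.
Oral LD50 81.9 mg/kg meets the Category TX criterion (Toxic), so the insecticide concentrate is Category TX.
Oral LD50 70.7 mg/kg meets the Category TX criterion (Toxic), so the herbicide concentrate is Category TX.
Category TX net quantity: 367 g + 647 g + (two 183 g packs = 366 g) = 1.38 kg.
That is within the Category TX ocean vessel limit of 2 kg.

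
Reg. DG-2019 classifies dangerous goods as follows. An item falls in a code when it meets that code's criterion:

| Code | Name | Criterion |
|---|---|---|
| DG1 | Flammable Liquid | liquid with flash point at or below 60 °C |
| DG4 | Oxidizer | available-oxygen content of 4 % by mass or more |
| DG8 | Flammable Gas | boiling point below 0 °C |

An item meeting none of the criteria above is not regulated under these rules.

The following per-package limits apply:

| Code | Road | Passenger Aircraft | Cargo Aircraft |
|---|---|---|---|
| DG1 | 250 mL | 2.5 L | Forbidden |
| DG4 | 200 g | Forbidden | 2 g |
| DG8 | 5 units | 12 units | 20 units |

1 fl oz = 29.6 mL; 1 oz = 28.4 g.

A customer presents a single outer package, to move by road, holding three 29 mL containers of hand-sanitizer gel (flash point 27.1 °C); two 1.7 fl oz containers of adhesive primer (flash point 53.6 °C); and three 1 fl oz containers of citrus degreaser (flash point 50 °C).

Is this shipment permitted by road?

Hand-sanitizer gel: flash point 27.1 °C ≤ 60 °C → Code DG1 (Flammable Liquid).
The adhesive primer has flash point 53.6 °C, which is ≤ 60 °C, so it is Code DG1 (Flammable Liquid).
The citrus degreaser has flash point 50 °C, which is ≤ 60 °C, so it is Code DG1 (Flammable Liquid).
Total Code DG1: (three 29 mL containers = 87 mL) + (two 1.7 fl oz containers = 100.64 mL) + (three 1 fl oz containers = 88.8 mL) = 276.44 mL.
276.44 mL > 250 mL (road limit, Code DG1) — over the limit.

No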